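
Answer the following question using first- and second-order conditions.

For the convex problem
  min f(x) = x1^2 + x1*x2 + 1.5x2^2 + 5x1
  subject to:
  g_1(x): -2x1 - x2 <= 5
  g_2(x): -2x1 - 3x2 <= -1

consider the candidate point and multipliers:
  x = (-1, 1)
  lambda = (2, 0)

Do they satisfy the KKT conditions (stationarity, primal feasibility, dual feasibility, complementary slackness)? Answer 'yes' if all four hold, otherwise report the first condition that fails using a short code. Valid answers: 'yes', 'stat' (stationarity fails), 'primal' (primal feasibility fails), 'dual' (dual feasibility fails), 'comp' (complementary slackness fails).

Gradient of f: grad f(x) = Q x + c = (4, 2)
Constraint values g_i(x) = a_i^T x - b_i:
  g_1((-1, 1)) = -4
  g_2((-1, 1)) = 0
Stationarity residual: grad f(x) + sum_i lambda_i a_i = (0, 0)
  -> stationarity OK
Primal feasibility (all g_i <= 0): OK
Dual feasibility (all lambda_i >= 0): OK
Complementary slackness (lambda_i * g_i(x) = 0 for all i): FAILS

Verdict: the first failing condition is complementary_slackness -> comp.

comp


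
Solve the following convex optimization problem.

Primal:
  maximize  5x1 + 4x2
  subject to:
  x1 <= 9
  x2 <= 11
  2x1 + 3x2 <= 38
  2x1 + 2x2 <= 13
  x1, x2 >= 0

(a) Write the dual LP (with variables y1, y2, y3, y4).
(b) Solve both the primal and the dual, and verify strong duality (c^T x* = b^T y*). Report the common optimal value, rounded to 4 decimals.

The standard primal-dual pair for 'max c^T x s.t. A x <= b, x >= 0' is:
  Dual:  min b^T y  s.t.  A^T y >= c,  y >= 0.

So the dual LP is:
  minimize  9y1 + 11y2 + 38y3 + 13y4
  subject to:
    y1 + 2y3 + 2y4 >= 5
    y2 + 3y3 + 2y4 >= 4
    y1, y2, y3, y4 >= 0

Solving the primal: x* = (6.5, 0).
  primal value c^T x* = 32.5.
Solving the dual: y* = (0, 0, 0, 2.5).
  dual value b^T y* = 32.5.
Strong duality: c^T x* = b^T y*. Confirmed.

32.5


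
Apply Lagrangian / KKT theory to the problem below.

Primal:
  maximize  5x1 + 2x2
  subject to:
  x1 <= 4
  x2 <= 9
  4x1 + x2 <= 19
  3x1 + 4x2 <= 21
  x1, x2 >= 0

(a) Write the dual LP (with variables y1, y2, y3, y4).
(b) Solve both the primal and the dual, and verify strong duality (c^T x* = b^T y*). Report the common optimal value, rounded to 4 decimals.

The standard primal-dual pair for 'max c^T x s.t. A x <= b, x >= 0' is:
  Dual:  min b^T y  s.t.  A^T y >= c,  y >= 0.

So the dual LP is:
  minimize  4y1 + 9y2 + 19y3 + 21y4
  subject to:
    y1 + 4y3 + 3y4 >= 5
    y2 + y3 + 4y4 >= 2
    y1, y2, y3, y4 >= 0

Solving the primal: x* = (4, 2.25).
  primal value c^T x* = 24.5.
Solving the dual: y* = (3.5, 0, 0, 0.5).
  dual value b^T y* = 24.5.
Strong duality: c^T x* = b^T y*. Confirmed.

24.5


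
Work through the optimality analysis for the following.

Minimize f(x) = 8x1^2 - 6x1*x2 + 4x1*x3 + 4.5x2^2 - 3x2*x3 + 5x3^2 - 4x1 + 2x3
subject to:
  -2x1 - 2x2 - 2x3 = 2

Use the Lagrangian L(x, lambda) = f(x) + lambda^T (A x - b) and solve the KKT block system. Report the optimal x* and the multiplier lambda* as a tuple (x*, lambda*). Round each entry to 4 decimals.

Form the Lagrangian:
  L(x, lambda) = (1/2) x^T Q x + c^T x + lambda^T (A x - b)
Stationarity (grad_x L = 0): Q x + c + A^T lambda = 0.
Primal feasibility: A x = b.

This gives the KKT block system:
  [ Q   A^T ] [ x     ]   [-c ]
  [ A    0  ] [ lambda ] = [ b ]

Solving the linear system:
  x*      = (0.0748, -0.449, -0.6259)
  lambda* = (-1.3061)
  f(x*)   = 0.5306

x* = (0.0748, -0.449, -0.6259), lambda* = (-1.3061)


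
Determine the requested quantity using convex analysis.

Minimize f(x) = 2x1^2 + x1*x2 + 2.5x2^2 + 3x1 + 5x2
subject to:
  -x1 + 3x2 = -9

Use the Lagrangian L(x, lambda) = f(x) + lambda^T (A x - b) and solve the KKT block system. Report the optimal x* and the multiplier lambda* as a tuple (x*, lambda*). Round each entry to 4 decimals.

Form the Lagrangian:
  L(x, lambda) = (1/2) x^T Q x + c^T x + lambda^T (A x - b)
Stationarity (grad_x L = 0): Q x + c + A^T lambda = 0.
Primal feasibility: A x = b.

This gives the KKT block system:
  [ Q   A^T ] [ x     ]   [-c ]
  [ A    0  ] [ lambda ] = [ b ]

Solving the linear system:
  x*      = (0.6383, -2.7872)
  lambda* = (2.766)
  f(x*)   = 6.4362

x* = (0.6383, -2.7872), lambda* = (2.766)


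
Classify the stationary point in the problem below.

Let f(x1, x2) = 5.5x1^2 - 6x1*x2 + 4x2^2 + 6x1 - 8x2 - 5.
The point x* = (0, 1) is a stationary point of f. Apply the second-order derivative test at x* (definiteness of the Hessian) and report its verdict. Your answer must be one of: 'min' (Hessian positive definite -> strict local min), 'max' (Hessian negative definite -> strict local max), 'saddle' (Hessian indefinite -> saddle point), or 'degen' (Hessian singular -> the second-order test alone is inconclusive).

Compute the Hessian H = grad^2 f:
  H = [[11, -6], [-6, 8]]
Verify stationarity: grad f(x*) = H x* + g = (0, 0).
Eigenvalues of H: 3.3153, 15.6847.
Both eigenvalues > 0, so H is positive definite -> x* is a strict local min.

min


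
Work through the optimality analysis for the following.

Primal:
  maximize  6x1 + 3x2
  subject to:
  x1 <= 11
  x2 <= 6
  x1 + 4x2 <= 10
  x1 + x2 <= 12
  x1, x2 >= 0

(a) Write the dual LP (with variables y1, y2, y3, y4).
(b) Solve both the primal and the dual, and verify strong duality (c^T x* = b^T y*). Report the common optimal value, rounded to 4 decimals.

The standard primal-dual pair for 'max c^T x s.t. A x <= b, x >= 0' is:
  Dual:  min b^T y  s.t.  A^T y >= c,  y >= 0.

So the dual LP is:
  minimize  11y1 + 6y2 + 10y3 + 12y4
  subject to:
    y1 + y3 + y4 >= 6
    y2 + 4y3 + y4 >= 3
    y1, y2, y3, y4 >= 0

Solving the primal: x* = (10, 0).
  primal value c^T x* = 60.
Solving the dual: y* = (0, 0, 6, 0).
  dual value b^T y* = 60.
Strong duality: c^T x* = b^T y*. Confirmed.

60


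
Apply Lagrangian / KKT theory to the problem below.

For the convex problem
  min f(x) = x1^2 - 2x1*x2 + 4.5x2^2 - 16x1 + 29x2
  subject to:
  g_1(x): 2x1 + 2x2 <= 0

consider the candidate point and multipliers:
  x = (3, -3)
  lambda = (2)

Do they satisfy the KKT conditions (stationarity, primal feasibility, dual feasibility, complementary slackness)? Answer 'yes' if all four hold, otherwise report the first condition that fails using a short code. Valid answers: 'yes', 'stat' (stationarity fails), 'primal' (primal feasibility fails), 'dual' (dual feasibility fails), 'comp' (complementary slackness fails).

Gradient of f: grad f(x) = Q x + c = (-4, -4)
Constraint values g_i(x) = a_i^T x - b_i:
  g_1((3, -3)) = 0
Stationarity residual: grad f(x) + sum_i lambda_i a_i = (0, 0)
  -> stationarity OK
Primal feasibility (all g_i <= 0): OK
Dual feasibility (all lambda_i >= 0): OK
Complementary slackness (lambda_i * g_i(x) = 0 for all i): OK

Verdict: yes, KKT holds.

yes


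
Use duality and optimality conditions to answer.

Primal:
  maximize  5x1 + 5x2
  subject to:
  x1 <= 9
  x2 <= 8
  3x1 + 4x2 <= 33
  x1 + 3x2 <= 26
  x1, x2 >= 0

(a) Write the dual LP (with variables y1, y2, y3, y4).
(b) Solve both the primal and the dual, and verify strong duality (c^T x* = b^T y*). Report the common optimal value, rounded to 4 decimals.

The standard primal-dual pair for 'max c^T x s.t. A x <= b, x >= 0' is:
  Dual:  min b^T y  s.t.  A^T y >= c,  y >= 0.

So the dual LP is:
  minimize  9y1 + 8y2 + 33y3 + 26y4
  subject to:
    y1 + 3y3 + y4 >= 5
    y2 + 4y3 + 3y4 >= 5
    y1, y2, y3, y4 >= 0

Solving the primal: x* = (9, 1.5).
  primal value c^T x* = 52.5.
Solving the dual: y* = (1.25, 0, 1.25, 0).
  dual value b^T y* = 52.5.
Strong duality: c^T x* = b^T y*. Confirmed.

52.5


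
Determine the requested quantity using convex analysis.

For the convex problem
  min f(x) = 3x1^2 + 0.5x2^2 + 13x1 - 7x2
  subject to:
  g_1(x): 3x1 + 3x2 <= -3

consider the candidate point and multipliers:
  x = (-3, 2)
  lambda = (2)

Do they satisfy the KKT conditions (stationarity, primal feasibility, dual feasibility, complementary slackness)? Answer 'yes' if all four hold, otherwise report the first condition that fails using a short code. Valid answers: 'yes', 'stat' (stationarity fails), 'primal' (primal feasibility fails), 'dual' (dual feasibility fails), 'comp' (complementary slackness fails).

Gradient of f: grad f(x) = Q x + c = (-5, -5)
Constraint values g_i(x) = a_i^T x - b_i:
  g_1((-3, 2)) = 0
Stationarity residual: grad f(x) + sum_i lambda_i a_i = (1, 1)
  -> stationarity FAILS
Primal feasibility (all g_i <= 0): OK
Dual feasibility (all lambda_i >= 0): OK
Complementary slackness (lambda_i * g_i(x) = 0 for all i): OK

Verdict: the first failing condition is stationarity -> stat.

stat


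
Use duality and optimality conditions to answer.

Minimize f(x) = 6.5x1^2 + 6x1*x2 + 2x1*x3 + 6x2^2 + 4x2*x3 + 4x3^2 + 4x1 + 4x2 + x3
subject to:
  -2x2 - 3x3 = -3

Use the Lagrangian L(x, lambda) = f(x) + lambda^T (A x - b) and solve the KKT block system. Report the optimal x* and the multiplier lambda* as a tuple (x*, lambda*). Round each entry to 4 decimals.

Form the Lagrangian:
  L(x, lambda) = (1/2) x^T Q x + c^T x + lambda^T (A x - b)
Stationarity (grad_x L = 0): Q x + c + A^T lambda = 0.
Primal feasibility: A x = b.

This gives the KKT block system:
  [ Q   A^T ] [ x     ]   [-c ]
  [ A    0  ] [ lambda ] = [ b ]

Solving the linear system:
  x*      = (-0.468, 0.018, 0.988)
  lambda* = (2.68)
  f(x*)   = 3.614

x* = (-0.468, 0.018, 0.988), lambda* = (2.68)


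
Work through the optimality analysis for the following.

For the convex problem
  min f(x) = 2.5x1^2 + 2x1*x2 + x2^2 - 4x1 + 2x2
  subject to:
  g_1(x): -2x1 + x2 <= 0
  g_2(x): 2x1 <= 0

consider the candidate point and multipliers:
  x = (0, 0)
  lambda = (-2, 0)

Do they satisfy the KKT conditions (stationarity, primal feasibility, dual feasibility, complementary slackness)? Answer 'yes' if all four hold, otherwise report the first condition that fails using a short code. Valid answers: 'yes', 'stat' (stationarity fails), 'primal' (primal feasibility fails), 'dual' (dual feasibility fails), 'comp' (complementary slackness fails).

Gradient of f: grad f(x) = Q x + c = (-4, 2)
Constraint values g_i(x) = a_i^T x - b_i:
  g_1((0, 0)) = 0
  g_2((0, 0)) = 0
Stationarity residual: grad f(x) + sum_i lambda_i a_i = (0, 0)
  -> stationarity OK
Primal feasibility (all g_i <= 0): OK
Dual feasibility (all lambda_i >= 0): FAILS
Complementary slackness (lambda_i * g_i(x) = 0 for all i): OK

Verdict: the first failing condition is dual_feasibility -> dual.

dual


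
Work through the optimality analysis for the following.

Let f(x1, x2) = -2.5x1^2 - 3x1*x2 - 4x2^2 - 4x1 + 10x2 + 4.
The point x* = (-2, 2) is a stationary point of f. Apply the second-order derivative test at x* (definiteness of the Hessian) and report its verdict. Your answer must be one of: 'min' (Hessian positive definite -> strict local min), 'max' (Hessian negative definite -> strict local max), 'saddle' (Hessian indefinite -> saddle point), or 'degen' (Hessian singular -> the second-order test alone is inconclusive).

Compute the Hessian H = grad^2 f:
  H = [[-5, -3], [-3, -8]]
Verify stationarity: grad f(x*) = H x* + g = (0, 0).
Eigenvalues of H: -9.8541, -3.1459.
Both eigenvalues < 0, so H is negative definite -> x* is a strict local max.

max


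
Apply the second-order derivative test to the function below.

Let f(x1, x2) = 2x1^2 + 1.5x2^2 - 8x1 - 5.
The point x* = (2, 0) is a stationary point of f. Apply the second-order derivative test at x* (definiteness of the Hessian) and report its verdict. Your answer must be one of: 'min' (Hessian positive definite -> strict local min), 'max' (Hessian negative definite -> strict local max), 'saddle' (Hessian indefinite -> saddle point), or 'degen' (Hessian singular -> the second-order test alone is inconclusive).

Compute the Hessian H = grad^2 f:
  H = [[4, 0], [0, 3]]
Verify stationarity: grad f(x*) = H x* + g = (0, 0).
Eigenvalues of H: 3, 4.
Both eigenvalues > 0, so H is positive definite -> x* is a strict local min.

min


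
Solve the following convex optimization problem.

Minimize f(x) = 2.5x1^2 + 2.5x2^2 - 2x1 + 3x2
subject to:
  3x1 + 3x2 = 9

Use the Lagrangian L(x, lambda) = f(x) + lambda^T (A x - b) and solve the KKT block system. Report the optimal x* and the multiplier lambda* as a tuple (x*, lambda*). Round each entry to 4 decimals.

Form the Lagrangian:
  L(x, lambda) = (1/2) x^T Q x + c^T x + lambda^T (A x - b)
Stationarity (grad_x L = 0): Q x + c + A^T lambda = 0.
Primal feasibility: A x = b.

This gives the KKT block system:
  [ Q   A^T ] [ x     ]   [-c ]
  [ A    0  ] [ lambda ] = [ b ]

Solving the linear system:
  x*      = (2, 1)
  lambda* = (-2.6667)
  f(x*)   = 11.5

x* = (2, 1), lambda* = (-2.6667)


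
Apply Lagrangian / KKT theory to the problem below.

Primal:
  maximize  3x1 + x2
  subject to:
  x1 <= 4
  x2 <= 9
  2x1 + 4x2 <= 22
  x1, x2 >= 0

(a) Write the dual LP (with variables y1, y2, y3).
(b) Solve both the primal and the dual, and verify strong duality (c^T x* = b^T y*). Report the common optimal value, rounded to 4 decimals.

The standard primal-dual pair for 'max c^T x s.t. A x <= b, x >= 0' is:
  Dual:  min b^T y  s.t.  A^T y >= c,  y >= 0.

So the dual LP is:
  minimize  4y1 + 9y2 + 22y3
  subject to:
    y1 + 2y3 >= 3
    y2 + 4y3 >= 1
    y1, y2, y3 >= 0

Solving the primal: x* = (4, 3.5).
  primal value c^T x* = 15.5.
Solving the dual: y* = (2.5, 0, 0.25).
  dual value b^T y* = 15.5.
Strong duality: c^T x* = b^T y*. Confirmed.

15.5


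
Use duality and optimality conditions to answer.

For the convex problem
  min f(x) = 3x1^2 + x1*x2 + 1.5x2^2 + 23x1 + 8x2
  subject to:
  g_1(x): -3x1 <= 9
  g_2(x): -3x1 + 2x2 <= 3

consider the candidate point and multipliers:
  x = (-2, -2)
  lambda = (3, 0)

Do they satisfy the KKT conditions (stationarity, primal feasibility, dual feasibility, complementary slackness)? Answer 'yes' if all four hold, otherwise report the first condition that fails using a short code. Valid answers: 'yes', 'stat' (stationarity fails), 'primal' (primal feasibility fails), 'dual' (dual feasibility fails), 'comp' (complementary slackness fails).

Gradient of f: grad f(x) = Q x + c = (9, 0)
Constraint values g_i(x) = a_i^T x - b_i:
  g_1((-2, -2)) = -3
  g_2((-2, -2)) = -1
Stationarity residual: grad f(x) + sum_i lambda_i a_i = (0, 0)
  -> stationarity OK
Primal feasibility (all g_i <= 0): OK
Dual feasibility (all lambda_i >= 0): OK
Complementary slackness (lambda_i * g_i(x) = 0 for all i): FAILS

Verdict: the first failing condition is complementary_slackness -> comp.

comp


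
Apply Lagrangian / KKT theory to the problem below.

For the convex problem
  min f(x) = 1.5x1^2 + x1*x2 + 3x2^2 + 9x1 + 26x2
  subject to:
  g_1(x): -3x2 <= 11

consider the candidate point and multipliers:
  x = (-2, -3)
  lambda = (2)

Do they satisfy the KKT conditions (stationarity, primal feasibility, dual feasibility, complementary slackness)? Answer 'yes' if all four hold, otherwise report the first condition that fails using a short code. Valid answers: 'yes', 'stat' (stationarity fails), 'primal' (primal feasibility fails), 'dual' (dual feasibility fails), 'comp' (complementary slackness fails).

Gradient of f: grad f(x) = Q x + c = (0, 6)
Constraint values g_i(x) = a_i^T x - b_i:
  g_1((-2, -3)) = -2
Stationarity residual: grad f(x) + sum_i lambda_i a_i = (0, 0)
  -> stationarity OK
Primal feasibility (all g_i <= 0): OK
Dual feasibility (all lambda_i >= 0): OK
Complementary slackness (lambda_i * g_i(x) = 0 for all i): FAILS

Verdict: the first failing condition is complementary_slackness -> comp.

comp


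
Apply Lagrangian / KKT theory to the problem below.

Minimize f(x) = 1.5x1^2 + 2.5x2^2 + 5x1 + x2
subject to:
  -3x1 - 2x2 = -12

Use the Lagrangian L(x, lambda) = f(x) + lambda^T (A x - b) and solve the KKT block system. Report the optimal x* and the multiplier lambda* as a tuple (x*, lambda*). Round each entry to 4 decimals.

Form the Lagrangian:
  L(x, lambda) = (1/2) x^T Q x + c^T x + lambda^T (A x - b)
Stationarity (grad_x L = 0): Q x + c + A^T lambda = 0.
Primal feasibility: A x = b.

This gives the KKT block system:
  [ Q   A^T ] [ x     ]   [-c ]
  [ A    0  ] [ lambda ] = [ b ]

Solving the linear system:
  x*      = (2.9123, 1.6316)
  lambda* = (4.5789)
  f(x*)   = 35.5702

x* = (2.9123, 1.6316), lambda* = (4.5789)


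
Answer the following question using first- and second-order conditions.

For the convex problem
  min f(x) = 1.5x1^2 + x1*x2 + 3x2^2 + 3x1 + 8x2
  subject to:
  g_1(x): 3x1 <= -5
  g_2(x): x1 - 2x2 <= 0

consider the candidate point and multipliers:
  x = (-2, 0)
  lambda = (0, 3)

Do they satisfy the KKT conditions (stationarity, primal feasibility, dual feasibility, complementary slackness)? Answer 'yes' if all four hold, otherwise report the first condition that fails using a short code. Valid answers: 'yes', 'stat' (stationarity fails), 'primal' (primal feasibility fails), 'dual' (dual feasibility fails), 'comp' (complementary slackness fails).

Gradient of f: grad f(x) = Q x + c = (-3, 6)
Constraint values g_i(x) = a_i^T x - b_i:
  g_1((-2, 0)) = -1
  g_2((-2, 0)) = -2
Stationarity residual: grad f(x) + sum_i lambda_i a_i = (0, 0)
  -> stationarity OK
Primal feasibility (all g_i <= 0): OK
Dual feasibility (all lambda_i >= 0): OK
Complementary slackness (lambda_i * g_i(x) = 0 for all i): FAILS

Verdict: the first failing condition is complementary_slackness -> comp.

comp


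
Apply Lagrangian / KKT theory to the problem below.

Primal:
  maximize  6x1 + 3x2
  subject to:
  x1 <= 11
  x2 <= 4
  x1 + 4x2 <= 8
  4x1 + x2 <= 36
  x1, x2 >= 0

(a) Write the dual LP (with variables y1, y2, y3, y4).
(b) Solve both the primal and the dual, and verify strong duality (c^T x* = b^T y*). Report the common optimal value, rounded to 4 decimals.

The standard primal-dual pair for 'max c^T x s.t. A x <= b, x >= 0' is:
  Dual:  min b^T y  s.t.  A^T y >= c,  y >= 0.

So the dual LP is:
  minimize  11y1 + 4y2 + 8y3 + 36y4
  subject to:
    y1 + y3 + 4y4 >= 6
    y2 + 4y3 + y4 >= 3
    y1, y2, y3, y4 >= 0

Solving the primal: x* = (8, 0).
  primal value c^T x* = 48.
Solving the dual: y* = (0, 0, 6, 0).
  dual value b^T y* = 48.
Strong duality: c^T x* = b^T y*. Confirmed.

48


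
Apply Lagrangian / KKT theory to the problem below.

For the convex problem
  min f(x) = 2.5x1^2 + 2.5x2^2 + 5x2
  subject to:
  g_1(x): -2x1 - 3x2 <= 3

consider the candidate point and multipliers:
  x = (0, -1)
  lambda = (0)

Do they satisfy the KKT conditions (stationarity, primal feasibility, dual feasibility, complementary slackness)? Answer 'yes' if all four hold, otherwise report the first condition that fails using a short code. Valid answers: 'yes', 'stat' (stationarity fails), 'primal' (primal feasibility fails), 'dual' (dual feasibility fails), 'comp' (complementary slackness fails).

Gradient of f: grad f(x) = Q x + c = (0, 0)
Constraint values g_i(x) = a_i^T x - b_i:
  g_1((0, -1)) = 0
Stationarity residual: grad f(x) + sum_i lambda_i a_i = (0, 0)
  -> stationarity OK
Primal feasibility (all g_i <= 0): OK
Dual feasibility (all lambda_i >= 0): OK
Complementary slackness (lambda_i * g_i(x) = 0 for all i): OK

Verdict: yes, KKT holds.

yes


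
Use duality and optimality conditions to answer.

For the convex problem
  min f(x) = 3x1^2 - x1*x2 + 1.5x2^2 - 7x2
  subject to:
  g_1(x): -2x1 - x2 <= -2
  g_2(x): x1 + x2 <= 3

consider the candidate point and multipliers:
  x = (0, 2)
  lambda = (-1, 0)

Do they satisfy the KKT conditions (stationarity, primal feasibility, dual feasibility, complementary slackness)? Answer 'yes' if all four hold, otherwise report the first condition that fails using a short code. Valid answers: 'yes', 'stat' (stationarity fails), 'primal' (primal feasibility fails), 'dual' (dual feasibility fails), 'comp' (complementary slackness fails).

Gradient of f: grad f(x) = Q x + c = (-2, -1)
Constraint values g_i(x) = a_i^T x - b_i:
  g_1((0, 2)) = 0
  g_2((0, 2)) = -1
Stationarity residual: grad f(x) + sum_i lambda_i a_i = (0, 0)
  -> stationarity OK
Primal feasibility (all g_i <= 0): OK
Dual feasibility (all lambda_i >= 0): FAILS
Complementary slackness (lambda_i * g_i(x) = 0 for all i): OK

Verdict: the first failing condition is dual_feasibility -> dual.

dual


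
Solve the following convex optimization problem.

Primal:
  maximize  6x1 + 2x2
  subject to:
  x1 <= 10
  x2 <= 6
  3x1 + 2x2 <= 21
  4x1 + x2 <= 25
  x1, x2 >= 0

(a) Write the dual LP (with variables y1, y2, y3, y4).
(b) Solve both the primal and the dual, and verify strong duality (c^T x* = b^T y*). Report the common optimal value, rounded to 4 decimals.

The standard primal-dual pair for 'max c^T x s.t. A x <= b, x >= 0' is:
  Dual:  min b^T y  s.t.  A^T y >= c,  y >= 0.

So the dual LP is:
  minimize  10y1 + 6y2 + 21y3 + 25y4
  subject to:
    y1 + 3y3 + 4y4 >= 6
    y2 + 2y3 + y4 >= 2
    y1, y2, y3, y4 >= 0

Solving the primal: x* = (5.8, 1.8).
  primal value c^T x* = 38.4.
Solving the dual: y* = (0, 0, 0.4, 1.2).
  dual value b^T y* = 38.4.
Strong duality: c^T x* = b^T y*. Confirmed.

38.4


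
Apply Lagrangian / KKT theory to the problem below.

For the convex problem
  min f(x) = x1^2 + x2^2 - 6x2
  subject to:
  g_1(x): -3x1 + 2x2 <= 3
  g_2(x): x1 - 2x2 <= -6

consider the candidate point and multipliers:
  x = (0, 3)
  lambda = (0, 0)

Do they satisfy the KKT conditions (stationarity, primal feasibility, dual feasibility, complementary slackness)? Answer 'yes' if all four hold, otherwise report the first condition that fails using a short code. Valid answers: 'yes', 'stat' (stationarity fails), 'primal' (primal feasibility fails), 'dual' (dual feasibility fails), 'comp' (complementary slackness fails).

Gradient of f: grad f(x) = Q x + c = (0, 0)
Constraint values g_i(x) = a_i^T x - b_i:
  g_1((0, 3)) = 3
  g_2((0, 3)) = 0
Stationarity residual: grad f(x) + sum_i lambda_i a_i = (0, 0)
  -> stationarity OK
Primal feasibility (all g_i <= 0): FAILS
Dual feasibility (all lambda_i >= 0): OK
Complementary slackness (lambda_i * g_i(x) = 0 for all i): OK

Verdict: the first failing condition is primal_feasibility -> primal.

primal


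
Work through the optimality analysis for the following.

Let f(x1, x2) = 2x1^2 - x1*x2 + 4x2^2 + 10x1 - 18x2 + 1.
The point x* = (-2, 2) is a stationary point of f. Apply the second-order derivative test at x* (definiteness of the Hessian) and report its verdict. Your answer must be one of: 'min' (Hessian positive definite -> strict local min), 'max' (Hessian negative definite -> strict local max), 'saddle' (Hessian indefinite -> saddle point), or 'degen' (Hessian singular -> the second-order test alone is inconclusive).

Compute the Hessian H = grad^2 f:
  H = [[4, -1], [-1, 8]]
Verify stationarity: grad f(x*) = H x* + g = (0, 0).
Eigenvalues of H: 3.7639, 8.2361.
Both eigenvalues > 0, so H is positive definite -> x* is a strict local min.

min


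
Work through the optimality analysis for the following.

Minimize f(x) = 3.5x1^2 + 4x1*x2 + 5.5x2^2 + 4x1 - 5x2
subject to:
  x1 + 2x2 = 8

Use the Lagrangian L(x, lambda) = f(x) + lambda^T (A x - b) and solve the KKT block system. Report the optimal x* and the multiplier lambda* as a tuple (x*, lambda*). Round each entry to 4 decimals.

Form the Lagrangian:
  L(x, lambda) = (1/2) x^T Q x + c^T x + lambda^T (A x - b)
Stationarity (grad_x L = 0): Q x + c + A^T lambda = 0.
Primal feasibility: A x = b.

This gives the KKT block system:
  [ Q   A^T ] [ x     ]   [-c ]
  [ A    0  ] [ lambda ] = [ b ]

Solving the linear system:
  x*      = (-0.087, 4.0435)
  lambda* = (-19.5652)
  f(x*)   = 67.9783

x* = (-0.087, 4.0435), lambda* = (-19.5652)


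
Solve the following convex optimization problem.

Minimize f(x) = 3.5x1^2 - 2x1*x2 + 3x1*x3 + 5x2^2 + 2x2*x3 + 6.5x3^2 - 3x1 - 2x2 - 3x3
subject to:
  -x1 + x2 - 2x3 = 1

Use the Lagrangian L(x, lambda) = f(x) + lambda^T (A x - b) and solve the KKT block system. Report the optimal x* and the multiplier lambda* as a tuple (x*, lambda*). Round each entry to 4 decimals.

Form the Lagrangian:
  L(x, lambda) = (1/2) x^T Q x + c^T x + lambda^T (A x - b)
Stationarity (grad_x L = 0): Q x + c + A^T lambda = 0.
Primal feasibility: A x = b.

This gives the KKT block system:
  [ Q   A^T ] [ x     ]   [-c ]
  [ A    0  ] [ lambda ] = [ b ]

Solving the linear system:
  x*      = (0.375, 0.625, -0.375)
  lambda* = (-2.75)
  f(x*)   = 0.75

x* = (0.375, 0.625, -0.375), lambda* = (-2.75)


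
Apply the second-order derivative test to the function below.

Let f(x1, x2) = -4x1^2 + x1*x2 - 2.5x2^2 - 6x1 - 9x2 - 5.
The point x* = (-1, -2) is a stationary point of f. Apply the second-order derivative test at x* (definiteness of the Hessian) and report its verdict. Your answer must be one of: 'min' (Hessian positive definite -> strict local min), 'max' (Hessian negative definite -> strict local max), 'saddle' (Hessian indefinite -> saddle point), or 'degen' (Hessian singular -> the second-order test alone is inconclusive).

Compute the Hessian H = grad^2 f:
  H = [[-8, 1], [1, -5]]
Verify stationarity: grad f(x*) = H x* + g = (0, 0).
Eigenvalues of H: -8.3028, -4.6972.
Both eigenvalues < 0, so H is negative definite -> x* is a strict local max.

max


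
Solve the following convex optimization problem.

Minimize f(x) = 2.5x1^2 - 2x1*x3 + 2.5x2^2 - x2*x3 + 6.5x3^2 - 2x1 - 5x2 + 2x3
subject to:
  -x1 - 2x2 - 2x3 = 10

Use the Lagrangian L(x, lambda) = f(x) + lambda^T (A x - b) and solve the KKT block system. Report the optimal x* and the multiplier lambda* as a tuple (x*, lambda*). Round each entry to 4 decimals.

Form the Lagrangian:
  L(x, lambda) = (1/2) x^T Q x + c^T x + lambda^T (A x - b)
Stationarity (grad_x L = 0): Q x + c + A^T lambda = 0.
Primal feasibility: A x = b.

This gives the KKT block system:
  [ Q   A^T ] [ x     ]   [-c ]
  [ A    0  ] [ lambda ] = [ b ]

Solving the linear system:
  x*      = (-1.7984, -2.3407, -1.7601)
  lambda* = (-7.4718)
  f(x*)   = 43.249

x* = (-1.7984, -2.3407, -1.7601), lambda* = (-7.4718)


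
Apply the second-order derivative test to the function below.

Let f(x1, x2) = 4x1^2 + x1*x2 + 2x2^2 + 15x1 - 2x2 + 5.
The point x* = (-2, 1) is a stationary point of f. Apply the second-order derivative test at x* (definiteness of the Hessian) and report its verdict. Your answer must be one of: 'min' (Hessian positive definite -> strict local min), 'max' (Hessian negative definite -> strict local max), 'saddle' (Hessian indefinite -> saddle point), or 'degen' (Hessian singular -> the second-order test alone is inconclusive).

Compute the Hessian H = grad^2 f:
  H = [[8, 1], [1, 4]]
Verify stationarity: grad f(x*) = H x* + g = (0, 0).
Eigenvalues of H: 3.7639, 8.2361.
Both eigenvalues > 0, so H is positive definite -> x* is a strict local min.

min


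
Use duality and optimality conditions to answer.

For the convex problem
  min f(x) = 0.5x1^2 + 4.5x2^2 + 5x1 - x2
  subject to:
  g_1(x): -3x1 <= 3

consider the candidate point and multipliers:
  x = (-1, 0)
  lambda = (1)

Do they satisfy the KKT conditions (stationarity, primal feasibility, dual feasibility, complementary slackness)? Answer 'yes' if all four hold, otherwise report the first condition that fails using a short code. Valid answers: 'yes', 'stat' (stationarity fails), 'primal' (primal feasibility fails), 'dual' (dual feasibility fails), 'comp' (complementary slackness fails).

Gradient of f: grad f(x) = Q x + c = (4, -1)
Constraint values g_i(x) = a_i^T x - b_i:
  g_1((-1, 0)) = 0
Stationarity residual: grad f(x) + sum_i lambda_i a_i = (1, -1)
  -> stationarity FAILS
Primal feasibility (all g_i <= 0): OK
Dual feasibility (all lambda_i >= 0): OK
Complementary slackness (lambda_i * g_i(x) = 0 for all i): OK

Verdict: the first failing condition is stationarity -> stat.

stat


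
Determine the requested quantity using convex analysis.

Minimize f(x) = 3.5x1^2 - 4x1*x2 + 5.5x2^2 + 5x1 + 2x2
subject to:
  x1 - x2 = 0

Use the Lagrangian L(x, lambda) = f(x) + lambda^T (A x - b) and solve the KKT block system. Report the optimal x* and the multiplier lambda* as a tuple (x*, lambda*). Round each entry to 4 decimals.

Form the Lagrangian:
  L(x, lambda) = (1/2) x^T Q x + c^T x + lambda^T (A x - b)
Stationarity (grad_x L = 0): Q x + c + A^T lambda = 0.
Primal feasibility: A x = b.

This gives the KKT block system:
  [ Q   A^T ] [ x     ]   [-c ]
  [ A    0  ] [ lambda ] = [ b ]

Solving the linear system:
  x*      = (-0.7, -0.7)
  lambda* = (-2.9)
  f(x*)   = -2.45

x* = (-0.7, -0.7), lambda* = (-2.9)


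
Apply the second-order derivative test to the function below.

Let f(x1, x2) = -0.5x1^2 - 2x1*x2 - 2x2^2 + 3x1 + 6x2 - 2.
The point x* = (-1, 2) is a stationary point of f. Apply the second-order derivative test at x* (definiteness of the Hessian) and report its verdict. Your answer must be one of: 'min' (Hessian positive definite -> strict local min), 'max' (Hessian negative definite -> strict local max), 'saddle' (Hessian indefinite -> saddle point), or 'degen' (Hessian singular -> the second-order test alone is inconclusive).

Compute the Hessian H = grad^2 f:
  H = [[-1, -2], [-2, -4]]
Verify stationarity: grad f(x*) = H x* + g = (0, 0).
Eigenvalues of H: -5, 0.
H has a zero eigenvalue (singular; negative semidefinite but not definite), so H is neither positive definite, negative definite, nor indefinite. The second-order test alone is inconclusive -> degen.
(Indeed, f is constant along the null direction of H through x*, so x* is not a strict local extremum.)

degen


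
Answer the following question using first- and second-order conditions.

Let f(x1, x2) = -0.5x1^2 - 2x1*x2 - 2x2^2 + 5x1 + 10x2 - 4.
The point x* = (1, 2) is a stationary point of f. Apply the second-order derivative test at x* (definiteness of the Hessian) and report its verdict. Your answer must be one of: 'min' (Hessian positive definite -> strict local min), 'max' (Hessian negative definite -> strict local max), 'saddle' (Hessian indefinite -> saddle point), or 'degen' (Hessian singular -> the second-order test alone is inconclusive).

Compute the Hessian H = grad^2 f:
  H = [[-1, -2], [-2, -4]]
Verify stationarity: grad f(x*) = H x* + g = (0, 0).
Eigenvalues of H: -5, 0.
H has a zero eigenvalue (singular; negative semidefinite but not definite), so H is neither positive definite, negative definite, nor indefinite. The second-order test alone is inconclusive -> degen.
(Indeed, f is constant along the null direction of H through x*, so x* is not a strict local extremum.)

degen


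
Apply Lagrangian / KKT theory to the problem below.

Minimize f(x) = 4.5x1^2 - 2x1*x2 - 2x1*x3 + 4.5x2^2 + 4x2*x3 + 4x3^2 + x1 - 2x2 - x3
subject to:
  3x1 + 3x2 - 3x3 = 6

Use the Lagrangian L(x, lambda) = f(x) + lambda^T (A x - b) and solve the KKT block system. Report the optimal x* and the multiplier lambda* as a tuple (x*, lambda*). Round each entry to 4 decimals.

Form the Lagrangian:
  L(x, lambda) = (1/2) x^T Q x + c^T x + lambda^T (A x - b)
Stationarity (grad_x L = 0): Q x + c + A^T lambda = 0.
Primal feasibility: A x = b.

This gives the KKT block system:
  [ Q   A^T ] [ x     ]   [-c ]
  [ A    0  ] [ lambda ] = [ b ]

Solving the linear system:
  x*      = (0.3218, 0.977, -0.7011)
  lambda* = (-1.1149)
  f(x*)   = 2.8793

x* = (0.3218, 0.977, -0.7011), lambda* = (-1.1149)


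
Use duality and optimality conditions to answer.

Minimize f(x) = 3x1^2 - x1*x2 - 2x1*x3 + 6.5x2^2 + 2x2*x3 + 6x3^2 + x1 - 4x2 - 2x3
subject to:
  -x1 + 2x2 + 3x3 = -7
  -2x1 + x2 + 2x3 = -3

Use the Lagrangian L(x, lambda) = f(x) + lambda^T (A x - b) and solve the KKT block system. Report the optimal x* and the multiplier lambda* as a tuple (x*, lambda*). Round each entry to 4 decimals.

Form the Lagrangian:
  L(x, lambda) = (1/2) x^T Q x + c^T x + lambda^T (A x - b)
Stationarity (grad_x L = 0): Q x + c + A^T lambda = 0.
Primal feasibility: A x = b.

This gives the KKT block system:
  [ Q   A^T ] [ x     ]   [-c ]
  [ A    0  ] [ lambda ] = [ b ]

Solving the linear system:
  x*      = (-1.0074, -0.9704, -2.0222)
  lambda* = (13.1111, -6.5704)
  f(x*)   = 39.4926

x* = (-1.0074, -0.9704, -2.0222), lambda* = (13.1111, -6.5704)


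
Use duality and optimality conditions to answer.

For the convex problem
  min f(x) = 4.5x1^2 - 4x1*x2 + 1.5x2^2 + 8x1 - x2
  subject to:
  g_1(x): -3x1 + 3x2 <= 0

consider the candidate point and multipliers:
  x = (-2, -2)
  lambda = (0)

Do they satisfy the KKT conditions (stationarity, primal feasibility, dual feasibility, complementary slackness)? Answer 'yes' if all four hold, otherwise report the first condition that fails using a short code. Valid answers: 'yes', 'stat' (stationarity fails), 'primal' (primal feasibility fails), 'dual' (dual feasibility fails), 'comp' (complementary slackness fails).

Gradient of f: grad f(x) = Q x + c = (-2, 1)
Constraint values g_i(x) = a_i^T x - b_i:
  g_1((-2, -2)) = 0
Stationarity residual: grad f(x) + sum_i lambda_i a_i = (-2, 1)
  -> stationarity FAILS
Primal feasibility (all g_i <= 0): OK
Dual feasibility (all lambda_i >= 0): OK
Complementary slackness (lambda_i * g_i(x) = 0 for all i): OK

Verdict: the first failing condition is stationarity -> stat.

stat


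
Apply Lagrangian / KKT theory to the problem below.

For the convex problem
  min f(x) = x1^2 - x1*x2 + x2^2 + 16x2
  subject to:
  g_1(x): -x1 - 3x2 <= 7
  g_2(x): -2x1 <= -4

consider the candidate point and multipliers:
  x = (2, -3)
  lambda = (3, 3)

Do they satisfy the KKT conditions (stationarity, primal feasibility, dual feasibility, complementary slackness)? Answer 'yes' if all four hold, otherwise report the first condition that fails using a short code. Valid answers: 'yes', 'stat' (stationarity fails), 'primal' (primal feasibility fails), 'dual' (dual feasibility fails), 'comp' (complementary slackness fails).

Gradient of f: grad f(x) = Q x + c = (7, 8)
Constraint values g_i(x) = a_i^T x - b_i:
  g_1((2, -3)) = 0
  g_2((2, -3)) = 0
Stationarity residual: grad f(x) + sum_i lambda_i a_i = (-2, -1)
  -> stationarity FAILS
Primal feasibility (all g_i <= 0): OK
Dual feasibility (all lambda_i >= 0): OK
Complementary slackness (lambda_i * g_i(x) = 0 for all i): OK

Verdict: the first failing condition is stationarity -> stat.

stat


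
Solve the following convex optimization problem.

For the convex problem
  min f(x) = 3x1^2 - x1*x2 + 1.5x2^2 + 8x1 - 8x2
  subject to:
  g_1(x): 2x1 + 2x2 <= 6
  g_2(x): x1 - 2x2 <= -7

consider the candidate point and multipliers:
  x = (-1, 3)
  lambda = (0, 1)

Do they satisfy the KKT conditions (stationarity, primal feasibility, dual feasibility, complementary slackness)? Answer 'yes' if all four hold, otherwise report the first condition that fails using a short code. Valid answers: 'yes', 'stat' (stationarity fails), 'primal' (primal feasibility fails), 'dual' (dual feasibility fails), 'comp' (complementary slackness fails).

Gradient of f: grad f(x) = Q x + c = (-1, 2)
Constraint values g_i(x) = a_i^T x - b_i:
  g_1((-1, 3)) = -2
  g_2((-1, 3)) = 0
Stationarity residual: grad f(x) + sum_i lambda_i a_i = (0, 0)
  -> stationarity OK
Primal feasibility (all g_i <= 0): OK
Dual feasibility (all lambda_i >= 0): OK
Complementary slackness (lambda_i * g_i(x) = 0 for all i): OK

Verdict: yes, KKT holds.

yes


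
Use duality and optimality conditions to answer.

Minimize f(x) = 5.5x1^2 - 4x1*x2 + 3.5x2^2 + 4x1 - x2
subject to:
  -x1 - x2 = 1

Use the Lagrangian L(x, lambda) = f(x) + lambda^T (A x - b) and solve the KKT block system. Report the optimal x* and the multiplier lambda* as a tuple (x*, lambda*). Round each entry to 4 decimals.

Form the Lagrangian:
  L(x, lambda) = (1/2) x^T Q x + c^T x + lambda^T (A x - b)
Stationarity (grad_x L = 0): Q x + c + A^T lambda = 0.
Primal feasibility: A x = b.

This gives the KKT block system:
  [ Q   A^T ] [ x     ]   [-c ]
  [ A    0  ] [ lambda ] = [ b ]

Solving the linear system:
  x*      = (-0.6154, -0.3846)
  lambda* = (-1.2308)
  f(x*)   = -0.4231

x* = (-0.6154, -0.3846), lambda* = (-1.2308)


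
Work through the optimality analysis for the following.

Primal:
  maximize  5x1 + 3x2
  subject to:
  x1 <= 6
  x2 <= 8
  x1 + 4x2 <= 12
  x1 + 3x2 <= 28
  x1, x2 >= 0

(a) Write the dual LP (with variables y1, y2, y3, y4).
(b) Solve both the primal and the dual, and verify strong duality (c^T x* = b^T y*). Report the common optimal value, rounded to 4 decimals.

The standard primal-dual pair for 'max c^T x s.t. A x <= b, x >= 0' is:
  Dual:  min b^T y  s.t.  A^T y >= c,  y >= 0.

So the dual LP is:
  minimize  6y1 + 8y2 + 12y3 + 28y4
  subject to:
    y1 + y3 + y4 >= 5
    y2 + 4y3 + 3y4 >= 3
    y1, y2, y3, y4 >= 0

Solving the primal: x* = (6, 1.5).
  primal value c^T x* = 34.5.
Solving the dual: y* = (4.25, 0, 0.75, 0).
  dual value b^T y* = 34.5.
Strong duality: c^T x* = b^T y*. Confirmed.

34.5


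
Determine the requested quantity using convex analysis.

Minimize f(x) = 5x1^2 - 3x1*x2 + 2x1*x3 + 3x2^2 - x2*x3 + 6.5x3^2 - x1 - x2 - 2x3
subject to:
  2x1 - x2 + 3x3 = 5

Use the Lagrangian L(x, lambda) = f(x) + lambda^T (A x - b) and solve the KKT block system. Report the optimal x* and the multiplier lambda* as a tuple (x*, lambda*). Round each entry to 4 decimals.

Form the Lagrangian:
  L(x, lambda) = (1/2) x^T Q x + c^T x + lambda^T (A x - b)
Stationarity (grad_x L = 0): Q x + c + A^T lambda = 0.
Primal feasibility: A x = b.

This gives the KKT block system:
  [ Q   A^T ] [ x     ]   [-c ]
  [ A    0  ] [ lambda ] = [ b ]

Solving the linear system:
  x*      = (0.8124, -0.0277, 1.1158)
  lambda* = (-4.7194)
  f(x*)   = 10.2904

x* = (0.8124, -0.0277, 1.1158), lambda* = (-4.7194)


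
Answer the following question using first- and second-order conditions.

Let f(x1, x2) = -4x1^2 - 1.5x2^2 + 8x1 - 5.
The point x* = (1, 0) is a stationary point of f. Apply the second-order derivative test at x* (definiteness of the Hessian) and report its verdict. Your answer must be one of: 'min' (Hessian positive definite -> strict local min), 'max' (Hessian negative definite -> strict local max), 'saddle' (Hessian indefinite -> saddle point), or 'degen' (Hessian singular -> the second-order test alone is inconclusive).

Compute the Hessian H = grad^2 f:
  H = [[-8, 0], [0, -3]]
Verify stationarity: grad f(x*) = H x* + g = (0, 0).
Eigenvalues of H: -8, -3.
Both eigenvalues < 0, so H is negative definite -> x* is a strict local max.

max


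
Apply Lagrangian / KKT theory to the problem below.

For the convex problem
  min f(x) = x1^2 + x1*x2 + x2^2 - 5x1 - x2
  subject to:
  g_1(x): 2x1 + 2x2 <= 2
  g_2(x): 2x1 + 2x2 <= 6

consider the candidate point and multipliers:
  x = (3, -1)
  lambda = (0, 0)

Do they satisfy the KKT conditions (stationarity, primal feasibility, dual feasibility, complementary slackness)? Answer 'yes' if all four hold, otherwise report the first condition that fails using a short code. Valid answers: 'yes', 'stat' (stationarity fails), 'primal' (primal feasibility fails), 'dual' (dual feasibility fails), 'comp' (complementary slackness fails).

Gradient of f: grad f(x) = Q x + c = (0, 0)
Constraint values g_i(x) = a_i^T x - b_i:
  g_1((3, -1)) = 2
  g_2((3, -1)) = -2
Stationarity residual: grad f(x) + sum_i lambda_i a_i = (0, 0)
  -> stationarity OK
Primal feasibility (all g_i <= 0): FAILS
Dual feasibility (all lambda_i >= 0): OK
Complementary slackness (lambda_i * g_i(x) = 0 for all i): OK

Verdict: the first failing condition is primal_feasibility -> primal.

primal


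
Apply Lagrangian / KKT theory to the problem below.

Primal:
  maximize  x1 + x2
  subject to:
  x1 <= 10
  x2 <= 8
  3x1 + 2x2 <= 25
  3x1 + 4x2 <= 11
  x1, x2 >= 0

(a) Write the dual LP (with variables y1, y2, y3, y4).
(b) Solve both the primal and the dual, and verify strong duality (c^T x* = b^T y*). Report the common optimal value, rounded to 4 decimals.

The standard primal-dual pair for 'max c^T x s.t. A x <= b, x >= 0' is:
  Dual:  min b^T y  s.t.  A^T y >= c,  y >= 0.

So the dual LP is:
  minimize  10y1 + 8y2 + 25y3 + 11y4
  subject to:
    y1 + 3y3 + 3y4 >= 1
    y2 + 2y3 + 4y4 >= 1
    y1, y2, y3, y4 >= 0

Solving the primal: x* = (3.6667, 0).
  primal value c^T x* = 3.6667.
Solving the dual: y* = (0, 0, 0, 0.3333).
  dual value b^T y* = 3.6667.
Strong duality: c^T x* = b^T y*. Confirmed.

3.6667


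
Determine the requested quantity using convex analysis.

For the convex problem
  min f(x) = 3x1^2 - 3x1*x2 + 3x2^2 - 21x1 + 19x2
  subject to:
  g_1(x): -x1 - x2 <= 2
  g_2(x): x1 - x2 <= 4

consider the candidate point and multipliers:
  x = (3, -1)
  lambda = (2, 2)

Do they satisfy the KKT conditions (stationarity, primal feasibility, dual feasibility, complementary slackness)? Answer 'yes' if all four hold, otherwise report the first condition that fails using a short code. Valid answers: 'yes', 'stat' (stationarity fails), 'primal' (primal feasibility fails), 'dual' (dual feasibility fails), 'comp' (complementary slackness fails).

Gradient of f: grad f(x) = Q x + c = (0, 4)
Constraint values g_i(x) = a_i^T x - b_i:
  g_1((3, -1)) = -4
  g_2((3, -1)) = 0
Stationarity residual: grad f(x) + sum_i lambda_i a_i = (0, 0)
  -> stationarity OK
Primal feasibility (all g_i <= 0): OK
Dual feasibility (all lambda_i >= 0): OK
Complementary slackness (lambda_i * g_i(x) = 0 for all i): FAILS

Verdict: the first failing condition is complementary_slackness -> comp.

comp
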